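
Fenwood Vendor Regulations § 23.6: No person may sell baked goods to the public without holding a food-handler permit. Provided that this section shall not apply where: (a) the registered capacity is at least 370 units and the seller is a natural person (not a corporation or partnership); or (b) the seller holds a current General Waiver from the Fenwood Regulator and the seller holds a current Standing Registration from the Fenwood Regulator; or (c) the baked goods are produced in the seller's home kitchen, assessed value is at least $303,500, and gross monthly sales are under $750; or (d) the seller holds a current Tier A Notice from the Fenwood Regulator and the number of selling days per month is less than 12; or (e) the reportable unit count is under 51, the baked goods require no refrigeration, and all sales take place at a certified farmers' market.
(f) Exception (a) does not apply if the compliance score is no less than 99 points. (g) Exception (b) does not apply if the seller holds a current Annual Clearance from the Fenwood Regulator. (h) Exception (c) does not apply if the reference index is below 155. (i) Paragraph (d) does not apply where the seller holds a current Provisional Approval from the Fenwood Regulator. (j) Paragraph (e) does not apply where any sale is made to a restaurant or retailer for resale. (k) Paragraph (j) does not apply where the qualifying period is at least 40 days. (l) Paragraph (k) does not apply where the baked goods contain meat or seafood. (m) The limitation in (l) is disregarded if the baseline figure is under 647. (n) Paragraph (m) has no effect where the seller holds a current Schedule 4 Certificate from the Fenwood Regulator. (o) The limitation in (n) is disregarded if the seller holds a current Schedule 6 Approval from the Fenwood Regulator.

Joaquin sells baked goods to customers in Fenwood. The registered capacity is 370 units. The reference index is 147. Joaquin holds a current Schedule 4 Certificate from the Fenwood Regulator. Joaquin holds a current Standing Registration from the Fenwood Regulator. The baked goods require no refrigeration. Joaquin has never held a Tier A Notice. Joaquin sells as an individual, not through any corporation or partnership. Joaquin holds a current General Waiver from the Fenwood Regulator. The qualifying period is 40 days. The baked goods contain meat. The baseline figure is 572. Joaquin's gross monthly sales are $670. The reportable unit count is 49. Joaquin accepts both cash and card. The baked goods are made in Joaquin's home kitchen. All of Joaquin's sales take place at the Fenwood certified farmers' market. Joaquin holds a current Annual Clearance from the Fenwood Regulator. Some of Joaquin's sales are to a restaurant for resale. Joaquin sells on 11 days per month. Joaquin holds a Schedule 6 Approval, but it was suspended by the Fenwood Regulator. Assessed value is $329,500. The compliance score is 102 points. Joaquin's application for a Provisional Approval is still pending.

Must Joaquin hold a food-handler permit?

Yes — Joaquin must hold a food-handler permit.

Exception (a) is satisfied on its face — the registered capacity is 370 units, meeting the 370 units threshold; the seller is a natural person. But: (f) applies — the compliance score is 102 points, meeting the 99 points threshold. Exception (a) does not apply.
Exception (b) is satisfied on its face — a current General Waiver is held; a current Standing Registration is held. But applying paragraph (g): (g) operates against (b): a current Annual Clearance is held. So (b) is unavailable.
Exception (c): the baked goods are home-kitchen produced; assessed value is $329,500, meeting the $303,500 threshold; gross monthly sales are $670, under the $750 limit — every condition holds. But applying paragraph (h): (h) is triggered — the reference index is 147, below the 155 limit. So (c) is unavailable.
Exception (d) fails — there is no Tier A Notice in force.
Exception (e) is satisfied on its face — the reportable unit count is 49, under the 51 limit; the baked goods are shelf-stable; all sales are at a certified farmers' market. But: (j) is engaged — some sales are to a restaurant for resale. (k) is triggered (the qualifying period is 40 days, meeting the 40 days threshold), but yields to (l): (l) operates — the baked goods contain meat. (m) would limit (l) — the baseline figure is 572, under the 647 limit — but (n) sets (m) aside: (n) operates against (m): a current Schedule 4 Certificate is held. (o), which would lift (n), does not operate here — no current Schedule 6 Approval is held. Exception (e) does not apply.
None of the exceptions is available; § 23.6 applies in full.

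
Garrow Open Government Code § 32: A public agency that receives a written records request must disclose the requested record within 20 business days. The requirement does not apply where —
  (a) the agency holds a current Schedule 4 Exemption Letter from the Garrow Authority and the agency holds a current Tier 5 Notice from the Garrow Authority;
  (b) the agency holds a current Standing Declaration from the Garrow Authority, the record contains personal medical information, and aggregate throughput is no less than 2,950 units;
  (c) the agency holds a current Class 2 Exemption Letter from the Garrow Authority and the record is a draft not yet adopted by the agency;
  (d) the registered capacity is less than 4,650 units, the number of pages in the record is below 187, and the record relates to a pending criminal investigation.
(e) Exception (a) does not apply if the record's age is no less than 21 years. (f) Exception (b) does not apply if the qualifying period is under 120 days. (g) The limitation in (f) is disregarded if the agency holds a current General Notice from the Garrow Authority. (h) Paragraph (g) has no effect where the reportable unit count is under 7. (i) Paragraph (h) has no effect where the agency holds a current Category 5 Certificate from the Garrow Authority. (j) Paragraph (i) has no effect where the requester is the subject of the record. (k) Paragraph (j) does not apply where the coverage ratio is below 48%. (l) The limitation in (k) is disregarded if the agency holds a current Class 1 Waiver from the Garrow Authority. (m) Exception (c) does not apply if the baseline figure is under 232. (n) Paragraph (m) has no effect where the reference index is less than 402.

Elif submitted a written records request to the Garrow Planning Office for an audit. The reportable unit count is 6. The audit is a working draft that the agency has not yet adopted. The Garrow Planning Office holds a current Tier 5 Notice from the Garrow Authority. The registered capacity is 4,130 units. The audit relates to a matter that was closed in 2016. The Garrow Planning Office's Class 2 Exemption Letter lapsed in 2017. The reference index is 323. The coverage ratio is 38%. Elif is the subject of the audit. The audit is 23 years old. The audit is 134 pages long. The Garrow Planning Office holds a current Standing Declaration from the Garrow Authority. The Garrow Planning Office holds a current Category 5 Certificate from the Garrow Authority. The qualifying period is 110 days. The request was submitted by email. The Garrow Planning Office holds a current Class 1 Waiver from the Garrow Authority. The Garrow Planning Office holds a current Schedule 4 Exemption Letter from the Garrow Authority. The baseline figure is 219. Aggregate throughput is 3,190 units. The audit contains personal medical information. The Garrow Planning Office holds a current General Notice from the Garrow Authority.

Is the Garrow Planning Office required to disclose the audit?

Yes — the Garrow Planning Office must disclose the audit.

All of (a)'s requirements are met (a current Schedule 4 Exemption Letter is held; a current Tier 5 Notice is held). But: (e) is triggered — the record's age is 23 years, meeting the 21 years threshold. So (a) is unavailable.
Exception (b)'s conditions are all satisfied: a current Standing Declaration is held; the audit contains personal medical information; aggregate throughput is 3,190 units, meeting the 2,950 units threshold. But: (f) operates against (b): the qualifying period is 110 days, under the 120 days limit. (g) is triggered (a current General Notice is held), but is overridden by (h): (h) operates against (g): the reportable unit count is 6, under the 7 limit. (i) is triggered (a current Category 5 Certificate is held), but is itself disapplied by (j): (j) is triggered — Elif is the subject of the audit. (k) is engaged (the coverage ratio is 38%, below the 48% limit), but is itself disapplied by (l): (l) operates against (k): a current Class 1 Waiver is held. So (b) is unavailable.
Exception (c) fails — no current Class 2 Exemption Letter is held.
Exception (d) fails — the audit relates to a closed matter.
No exception is made out. the Garrow Planning Office falls within the general rule.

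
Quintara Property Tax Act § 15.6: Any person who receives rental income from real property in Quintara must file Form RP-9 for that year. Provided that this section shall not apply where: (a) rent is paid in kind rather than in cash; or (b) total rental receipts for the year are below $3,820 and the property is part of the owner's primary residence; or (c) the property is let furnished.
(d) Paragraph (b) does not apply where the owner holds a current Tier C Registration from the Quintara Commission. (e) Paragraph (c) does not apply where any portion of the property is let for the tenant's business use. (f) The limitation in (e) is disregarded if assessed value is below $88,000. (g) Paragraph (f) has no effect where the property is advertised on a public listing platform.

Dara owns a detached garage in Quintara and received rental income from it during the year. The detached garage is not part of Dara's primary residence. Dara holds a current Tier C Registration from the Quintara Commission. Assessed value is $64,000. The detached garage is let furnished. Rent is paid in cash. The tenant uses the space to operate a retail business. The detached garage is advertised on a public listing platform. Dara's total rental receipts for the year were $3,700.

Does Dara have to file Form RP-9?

Exception (a) fails — rent is paid in cash.
Exception (b) does not apply: the detached garage is not part of the primary residence.
All of (c)'s requirements are met (the property is let furnished). But applying paragraphs (e)–(g): (e) is engaged — the space is let for business use. (f) would limit (e) — assessed value is $64,000, below the $88,000 limit — but (g) sets (f) aside: (g) operates against (f): the property is publicly advertised. (c) is therefore removed.
Every exception is unavailable, so the rule governs.

Yes — Dara must file Form RP-9.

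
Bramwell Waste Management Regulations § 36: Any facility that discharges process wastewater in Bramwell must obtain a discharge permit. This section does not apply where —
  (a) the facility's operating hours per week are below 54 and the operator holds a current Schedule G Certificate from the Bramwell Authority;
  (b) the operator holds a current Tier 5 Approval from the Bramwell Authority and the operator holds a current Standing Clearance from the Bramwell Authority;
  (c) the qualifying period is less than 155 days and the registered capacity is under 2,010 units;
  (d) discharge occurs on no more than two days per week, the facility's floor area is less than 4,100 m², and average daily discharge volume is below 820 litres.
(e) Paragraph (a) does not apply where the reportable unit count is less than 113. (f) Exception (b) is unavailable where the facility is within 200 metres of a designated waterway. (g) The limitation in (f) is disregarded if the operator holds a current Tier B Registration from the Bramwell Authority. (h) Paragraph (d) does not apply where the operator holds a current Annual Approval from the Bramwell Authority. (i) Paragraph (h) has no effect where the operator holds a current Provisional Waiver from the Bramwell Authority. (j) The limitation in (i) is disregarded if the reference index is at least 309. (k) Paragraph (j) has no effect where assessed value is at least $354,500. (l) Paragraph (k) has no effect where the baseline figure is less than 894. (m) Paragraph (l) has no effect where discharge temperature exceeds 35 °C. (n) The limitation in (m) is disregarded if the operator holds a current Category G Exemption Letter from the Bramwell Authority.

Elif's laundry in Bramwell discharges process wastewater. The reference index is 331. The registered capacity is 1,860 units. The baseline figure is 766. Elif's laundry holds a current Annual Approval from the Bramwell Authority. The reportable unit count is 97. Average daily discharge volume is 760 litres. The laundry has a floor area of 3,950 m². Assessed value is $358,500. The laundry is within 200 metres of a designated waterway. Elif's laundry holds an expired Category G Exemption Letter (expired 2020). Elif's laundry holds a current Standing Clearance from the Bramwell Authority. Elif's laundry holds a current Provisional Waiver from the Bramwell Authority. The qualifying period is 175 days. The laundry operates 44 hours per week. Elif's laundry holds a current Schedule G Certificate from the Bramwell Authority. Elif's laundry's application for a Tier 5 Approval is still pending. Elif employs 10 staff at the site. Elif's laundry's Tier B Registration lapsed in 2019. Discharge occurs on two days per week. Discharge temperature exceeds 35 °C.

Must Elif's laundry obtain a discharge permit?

Exception (a): the facility's operating hours per week are 44, below the 54 limit; a current Schedule G Certificate is held — every condition holds. But: (e) is triggered — the reportable unit count is 97, less than the 113 limit. So (a) is unavailable.
Exception (b) requires that the operator holds a current Tier 5 Approval from the Bramwell Authority; but there is no Tier 5 Approval in force, so (b) is unavailable.
Exception (c) does not apply: the qualifying period is 175 days, not less than 155 days.
Exception (d)'s conditions are all satisfied: discharge occurs on no more than two days per week; the facility's floor area is 3,950 m², less than the 4,100 m² limit; average daily discharge volume is 760 litres, below the 820 litres limit. Considering the limiting provisions: (h) would limit (d) — a current Annual Approval is held — but (i) sets (h) aside: (i) operates against (h): a current Provisional Waiver is held. (j) is triggered (the reference index is 331, meeting the 309 threshold), but is overridden by (k): (k) is engaged — assessed value is $358,500, meeting the $354,500 threshold. (l) is engaged (the baseline figure is 766, less than the 894 limit), but is set aside by (m): (m) operates — discharge temperature exceeds 35 °C. (n) is not engaged (no current Category G Exemption Letter is held), so (m) stands. Exception (d) stands.

No — exception (d) applies; Elif's laundry is not required to obtain a discharge permit.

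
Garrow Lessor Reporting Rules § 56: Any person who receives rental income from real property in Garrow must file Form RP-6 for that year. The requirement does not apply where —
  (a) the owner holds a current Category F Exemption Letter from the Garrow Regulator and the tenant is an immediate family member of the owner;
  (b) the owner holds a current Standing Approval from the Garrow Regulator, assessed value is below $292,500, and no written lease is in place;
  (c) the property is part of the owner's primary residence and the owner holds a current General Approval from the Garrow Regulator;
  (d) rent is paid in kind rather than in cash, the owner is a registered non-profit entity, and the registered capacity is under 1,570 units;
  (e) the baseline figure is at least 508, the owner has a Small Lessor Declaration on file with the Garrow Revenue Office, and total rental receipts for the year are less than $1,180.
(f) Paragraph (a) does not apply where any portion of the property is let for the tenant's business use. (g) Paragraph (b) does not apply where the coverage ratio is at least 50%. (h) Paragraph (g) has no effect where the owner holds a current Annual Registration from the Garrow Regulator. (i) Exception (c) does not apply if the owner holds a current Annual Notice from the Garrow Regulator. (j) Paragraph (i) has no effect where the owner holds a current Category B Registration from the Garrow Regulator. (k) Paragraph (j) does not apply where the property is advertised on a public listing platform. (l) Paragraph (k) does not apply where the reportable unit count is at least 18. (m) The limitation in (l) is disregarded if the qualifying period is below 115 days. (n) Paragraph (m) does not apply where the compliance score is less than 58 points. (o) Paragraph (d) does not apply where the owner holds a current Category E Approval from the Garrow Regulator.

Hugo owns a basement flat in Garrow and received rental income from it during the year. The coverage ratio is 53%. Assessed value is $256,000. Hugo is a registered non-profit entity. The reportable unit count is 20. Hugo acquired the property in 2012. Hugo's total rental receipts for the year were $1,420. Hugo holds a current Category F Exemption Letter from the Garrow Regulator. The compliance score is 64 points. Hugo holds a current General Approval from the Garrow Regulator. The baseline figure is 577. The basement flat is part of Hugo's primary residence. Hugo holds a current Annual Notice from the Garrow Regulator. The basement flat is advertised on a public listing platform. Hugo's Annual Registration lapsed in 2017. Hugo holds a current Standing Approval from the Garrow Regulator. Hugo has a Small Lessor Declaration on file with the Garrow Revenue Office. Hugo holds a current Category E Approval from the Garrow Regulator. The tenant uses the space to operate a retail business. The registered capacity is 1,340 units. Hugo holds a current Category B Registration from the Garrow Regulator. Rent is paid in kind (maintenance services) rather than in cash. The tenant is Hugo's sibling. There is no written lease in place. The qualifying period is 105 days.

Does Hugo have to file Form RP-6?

Yes — Hugo must file Form RP-6.

Exception (a)'s conditions are all satisfied: a current Category F Exemption Letter is held; the tenant is an immediate family member. But: (f) operates against (a): the space is let for business use. (a) is therefore removed.
Exception (b)'s conditions are all satisfied: a current Standing Approval is held; assessed value is $256,000, below the $292,500 limit; there is no written lease. But: (g) is triggered — the coverage ratio is 53%, meeting the 50% threshold. (h) is not triggered (the Annual Registration is not current), so (g) stands. Exception (b) does not apply.
Exception (c): the basement flat is part of the primary residence; a current General Approval is held — every condition holds. But: (i) operates against (c): a current Annual Notice is held. (j) applies (a current Category B Registration is held), but is itself disapplied by (k): (k) operates — the property is publicly advertised. (l) applies (the reportable unit count is 20, meeting the 18 threshold), but is overridden by (m): (m) is triggered — the qualifying period is 105 days, below the 115 days limit. (n) is inapplicable (the compliance score is 64 points, not less than 58 points), so (m) stands. So (c) is unavailable.
Exception (d) is satisfied on its face — rent is paid in kind; Hugo is a registered non-profit; the registered capacity is 1,340 units, under the 1,570 units limit. Turning to paragraph (o): (o) operates against (d): a current Category E Approval is held. So (d) is unavailable.
Exception (e) fails — total rental receipts for the year are $1,420, not less than $1,180.
None of the exceptions is available; § 56 applies in full.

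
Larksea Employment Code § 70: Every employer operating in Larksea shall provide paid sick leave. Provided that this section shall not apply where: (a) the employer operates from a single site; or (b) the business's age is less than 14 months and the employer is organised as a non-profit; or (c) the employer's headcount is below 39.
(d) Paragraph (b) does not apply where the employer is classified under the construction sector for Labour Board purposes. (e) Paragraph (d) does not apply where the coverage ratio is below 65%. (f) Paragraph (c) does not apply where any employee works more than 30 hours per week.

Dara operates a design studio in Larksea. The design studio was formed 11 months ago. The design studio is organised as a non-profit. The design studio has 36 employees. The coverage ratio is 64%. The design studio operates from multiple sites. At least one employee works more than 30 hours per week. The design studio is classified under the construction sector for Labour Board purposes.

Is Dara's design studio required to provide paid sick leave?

Exception (a) does not apply: the employer operates from multiple sites.
Exception (b) is satisfied on its face — the business's age is 11 months, less than the 14 months limit; the employer is a non-profit. As to paragraphs (d)–(e): (d) would limit (b) — the design studio is classified under the construction sector — but (e) sets (d) aside: (e) operates against (d): the coverage ratio is 64%, below the 65% limit. (b) remains available.
Exception (c) is satisfied on its face — the employer's headcount is 36, below the 39 limit. But applying paragraph (f): (f) operates against (c): at least one employee exceeds 30 hours/week. So (c) is unavailable.

No — exception (b) applies; Dara's design studio is not required to provide paid sick leave.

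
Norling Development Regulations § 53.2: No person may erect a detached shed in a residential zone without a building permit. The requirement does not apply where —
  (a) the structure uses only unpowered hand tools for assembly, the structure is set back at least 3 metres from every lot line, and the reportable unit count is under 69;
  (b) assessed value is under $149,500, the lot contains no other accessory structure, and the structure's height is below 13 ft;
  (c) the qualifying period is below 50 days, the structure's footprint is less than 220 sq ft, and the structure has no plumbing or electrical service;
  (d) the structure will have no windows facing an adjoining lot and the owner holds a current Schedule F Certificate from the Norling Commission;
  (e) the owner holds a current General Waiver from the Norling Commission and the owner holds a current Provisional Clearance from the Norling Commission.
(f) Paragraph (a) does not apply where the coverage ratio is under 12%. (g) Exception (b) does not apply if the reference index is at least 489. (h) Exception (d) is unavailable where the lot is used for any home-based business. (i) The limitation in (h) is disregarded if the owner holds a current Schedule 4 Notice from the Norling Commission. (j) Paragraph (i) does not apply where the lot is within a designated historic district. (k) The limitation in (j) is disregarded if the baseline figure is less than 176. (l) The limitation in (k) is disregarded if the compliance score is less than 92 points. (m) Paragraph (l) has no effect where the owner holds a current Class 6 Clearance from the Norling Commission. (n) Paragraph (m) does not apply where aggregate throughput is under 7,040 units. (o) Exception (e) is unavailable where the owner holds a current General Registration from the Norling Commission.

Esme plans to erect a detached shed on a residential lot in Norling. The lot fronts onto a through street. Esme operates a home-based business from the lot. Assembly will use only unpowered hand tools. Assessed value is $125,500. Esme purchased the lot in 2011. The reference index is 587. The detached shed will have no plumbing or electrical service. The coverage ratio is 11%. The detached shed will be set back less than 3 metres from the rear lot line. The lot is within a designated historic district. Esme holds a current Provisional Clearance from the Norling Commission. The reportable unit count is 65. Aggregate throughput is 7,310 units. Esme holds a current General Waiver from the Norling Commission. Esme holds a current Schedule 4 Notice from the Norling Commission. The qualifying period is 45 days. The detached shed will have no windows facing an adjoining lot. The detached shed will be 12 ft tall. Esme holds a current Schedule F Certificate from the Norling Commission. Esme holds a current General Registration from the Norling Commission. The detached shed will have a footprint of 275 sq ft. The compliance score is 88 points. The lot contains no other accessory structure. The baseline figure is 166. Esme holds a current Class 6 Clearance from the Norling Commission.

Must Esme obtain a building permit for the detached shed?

No — exception (d) applies; Esme does not need a building permit.

Exception (a) requires that the structure is set back at least 3 metres from every lot line; but the rear setback is under 3 m, so (a) is unavailable.
Exception (b)'s conditions are all satisfied: assessed value is $125,500, under the $149,500 limit; the lot has no other accessory structure; the structure's height is 12 ft, below the 13 ft limit. But: (g) is engaged — the reference index is 587, meeting the 489 threshold. Exception (b) does not apply.
Exception (c) requires that the structure's footprint is less than 220 sq ft; but the structure's footprint is 275 sq ft, not less than 220 sq ft, so (c) is unavailable.
All of (d)'s requirements are met (no windows face an adjoining lot; a current Schedule F Certificate is held). As to paragraphs (h)–(n): (h) would limit (d) — a home-based business operates on the lot — but (i) sets (h) aside: (i) is triggered — a current Schedule 4 Notice is held. (j) would limit (i) — the lot is in a historic district — but (k) sets (j) aside: (k) applies — the baseline figure is 166, less than the 176 limit. (l) would limit (k) — the compliance score is 88 points, less than the 92 points limit — but (m) sets (l) aside: (m) operates against (l): a current Class 6 Clearance is held. (n) is inapplicable (aggregate throughput is 7,310 units, not under 7,040 units), so (m) stands. (d) remains available.
Exception (e) is satisfied on its face — a current General Waiver is held; a current Provisional Clearance is held. Turning to paragraph (o): (o) is engaged — a current General Registration is held. (e) is therefore removed.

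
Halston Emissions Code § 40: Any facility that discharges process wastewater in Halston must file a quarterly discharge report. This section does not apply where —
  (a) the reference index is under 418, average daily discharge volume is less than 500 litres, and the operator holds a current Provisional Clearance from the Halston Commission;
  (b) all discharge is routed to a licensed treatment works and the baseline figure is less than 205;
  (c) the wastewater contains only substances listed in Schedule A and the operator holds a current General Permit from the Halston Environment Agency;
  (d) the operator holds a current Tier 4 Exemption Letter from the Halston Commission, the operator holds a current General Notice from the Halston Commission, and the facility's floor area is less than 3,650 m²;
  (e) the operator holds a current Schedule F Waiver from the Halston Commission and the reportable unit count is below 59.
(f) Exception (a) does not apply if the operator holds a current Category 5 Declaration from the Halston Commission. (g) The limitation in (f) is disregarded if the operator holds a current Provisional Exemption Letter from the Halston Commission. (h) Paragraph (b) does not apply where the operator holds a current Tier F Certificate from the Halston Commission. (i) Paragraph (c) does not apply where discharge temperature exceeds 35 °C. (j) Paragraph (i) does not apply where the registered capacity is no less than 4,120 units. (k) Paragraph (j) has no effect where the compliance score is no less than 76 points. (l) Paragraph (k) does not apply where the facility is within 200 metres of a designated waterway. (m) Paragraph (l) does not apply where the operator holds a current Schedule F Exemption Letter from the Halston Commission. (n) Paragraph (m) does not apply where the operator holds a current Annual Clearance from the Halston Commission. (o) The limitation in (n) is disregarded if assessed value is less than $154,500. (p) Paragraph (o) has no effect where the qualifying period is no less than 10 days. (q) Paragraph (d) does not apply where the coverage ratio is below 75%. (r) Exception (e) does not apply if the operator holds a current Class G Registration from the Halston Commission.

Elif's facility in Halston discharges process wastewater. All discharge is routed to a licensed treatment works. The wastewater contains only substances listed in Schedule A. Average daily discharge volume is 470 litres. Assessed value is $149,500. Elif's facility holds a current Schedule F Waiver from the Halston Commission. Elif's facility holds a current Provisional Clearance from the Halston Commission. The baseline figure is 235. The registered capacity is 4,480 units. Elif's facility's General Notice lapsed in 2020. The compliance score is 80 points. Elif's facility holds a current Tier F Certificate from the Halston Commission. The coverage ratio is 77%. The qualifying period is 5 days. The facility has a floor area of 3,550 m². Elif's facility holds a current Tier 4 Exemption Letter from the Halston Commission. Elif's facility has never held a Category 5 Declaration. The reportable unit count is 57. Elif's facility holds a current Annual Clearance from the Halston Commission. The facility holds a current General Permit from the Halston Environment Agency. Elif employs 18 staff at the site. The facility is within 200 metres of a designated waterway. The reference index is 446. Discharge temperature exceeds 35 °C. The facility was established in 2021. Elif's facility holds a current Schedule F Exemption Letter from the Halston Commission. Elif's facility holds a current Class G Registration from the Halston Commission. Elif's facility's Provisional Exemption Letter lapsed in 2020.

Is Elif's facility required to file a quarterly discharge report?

Yes — Elif's facility must file a quarterly discharge report.

Exception (a) requires that the reference index is under 418; but the reference index is 446, not under 418, so (a) is unavailable.
Exception (b) fails — the baseline figure is 235, not less than 205.
All of (c)'s requirements are met (the wastewater is Schedule-A-only; a current General Permit is held). Turning to paragraphs (i)–(p): (i) is engaged — discharge temperature exceeds 35 °C. (j) would limit (i) — the registered capacity is 4,480 units, meeting the 4,120 units threshold — but (k) sets (j) aside: (k) is engaged — the compliance score is 80 points, meeting the 76 points threshold. (l) is engaged (the facility is within 200 m of a designated waterway), but is displaced by (m): (m) operates — a current Schedule F Exemption Letter is held. (n) would limit (m) — a current Annual Clearance is held — but (o) sets (n) aside: (o) operates against (n): assessed value is $149,500, less than the $154,500 limit. (p), which would lift (o), is inapplicable — the qualifying period is 5 days, short of 10 days. (c) is therefore removed.
Exception (d) does not apply: there is no General Notice in force.
Exception (e): a current Schedule F Waiver is held; the reportable unit count is 57, below the 59 limit — every condition holds. Turning to paragraph (r): (r) operates against (e): a current Class G Registration is held. Exception (e) does not apply.
Every exception is unavailable, so the rule governs.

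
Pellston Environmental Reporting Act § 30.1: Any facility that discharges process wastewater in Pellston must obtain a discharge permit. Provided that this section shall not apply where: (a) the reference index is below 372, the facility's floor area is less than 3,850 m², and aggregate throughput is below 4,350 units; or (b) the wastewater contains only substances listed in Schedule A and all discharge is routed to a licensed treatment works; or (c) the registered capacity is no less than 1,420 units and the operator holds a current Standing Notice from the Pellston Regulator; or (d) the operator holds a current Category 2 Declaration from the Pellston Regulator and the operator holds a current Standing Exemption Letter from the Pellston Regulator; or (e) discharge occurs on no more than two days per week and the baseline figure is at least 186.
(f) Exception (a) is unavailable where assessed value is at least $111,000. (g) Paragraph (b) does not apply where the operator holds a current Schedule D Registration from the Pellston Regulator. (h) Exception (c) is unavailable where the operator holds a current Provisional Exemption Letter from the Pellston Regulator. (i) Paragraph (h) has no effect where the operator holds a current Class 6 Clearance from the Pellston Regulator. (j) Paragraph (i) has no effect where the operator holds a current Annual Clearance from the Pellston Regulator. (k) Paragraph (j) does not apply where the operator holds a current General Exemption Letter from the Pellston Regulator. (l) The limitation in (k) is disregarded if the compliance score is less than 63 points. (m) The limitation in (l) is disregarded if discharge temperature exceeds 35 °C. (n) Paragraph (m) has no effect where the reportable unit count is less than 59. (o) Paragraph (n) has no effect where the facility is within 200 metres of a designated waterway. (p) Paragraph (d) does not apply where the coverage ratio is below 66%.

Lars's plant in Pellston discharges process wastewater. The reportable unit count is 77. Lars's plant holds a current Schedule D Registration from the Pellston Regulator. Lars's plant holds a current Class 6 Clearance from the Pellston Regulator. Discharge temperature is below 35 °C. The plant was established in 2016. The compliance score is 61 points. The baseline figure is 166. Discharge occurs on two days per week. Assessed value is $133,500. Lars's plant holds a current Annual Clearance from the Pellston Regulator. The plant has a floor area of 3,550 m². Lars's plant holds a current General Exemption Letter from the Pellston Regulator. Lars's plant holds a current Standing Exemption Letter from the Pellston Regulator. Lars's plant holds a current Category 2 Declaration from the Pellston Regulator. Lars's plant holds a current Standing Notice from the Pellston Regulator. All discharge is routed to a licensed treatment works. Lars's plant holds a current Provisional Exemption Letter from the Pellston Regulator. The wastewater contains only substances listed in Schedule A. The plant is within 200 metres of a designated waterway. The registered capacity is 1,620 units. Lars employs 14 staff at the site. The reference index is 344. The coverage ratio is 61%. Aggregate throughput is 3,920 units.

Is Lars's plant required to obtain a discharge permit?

Yes — Lars's plant must obtain a discharge permit.

All of (a)'s requirements are met (the reference index is 344, below the 372 limit; the facility's floor area is 3,550 m², less than the 3,850 m² limit; aggregate throughput is 3,920 units, below the 4,350 units limit). Turning to paragraph (f): (f) operates against (a): assessed value is $133,500, meeting the $111,000 threshold. (a) is therefore removed.
Exception (b): the wastewater is Schedule-A-only; discharge is routed to a licensed treatment works — every condition holds. But applying paragraph (g): (g) applies — a current Schedule D Registration is held. (b) is therefore removed.
All of (c)'s requirements are met (the registered capacity is 1,620 units, meeting the 1,420 units threshold; a current Standing Notice is held). However, paragraphs (h)–(o) must be considered: (h) is engaged — a current Provisional Exemption Letter is held. (i) is triggered (a current Class 6 Clearance is held), but is overridden by (j): (j) operates against (i): a current Annual Clearance is held. (k) would limit (j) — a current General Exemption Letter is held — but (l) sets (k) aside: (l) applies — the compliance score is 61 points, less than the 63 points limit. (m), which would lift (l), is inapplicable — discharge temperature is below 35 °C. So (c) is unavailable.
Exception (d) is satisfied on its face — a current Category 2 Declaration is held; a current Standing Exemption Letter is held. Turning to paragraph (p): (p) operates against (d): the coverage ratio is 61%, below the 66% limit. (d) is therefore removed.
Exception (e) requires that the baseline figure is at least 186; but the baseline figure is 166, short of 186, so (e) is unavailable.
No exception applies. The general rule governs.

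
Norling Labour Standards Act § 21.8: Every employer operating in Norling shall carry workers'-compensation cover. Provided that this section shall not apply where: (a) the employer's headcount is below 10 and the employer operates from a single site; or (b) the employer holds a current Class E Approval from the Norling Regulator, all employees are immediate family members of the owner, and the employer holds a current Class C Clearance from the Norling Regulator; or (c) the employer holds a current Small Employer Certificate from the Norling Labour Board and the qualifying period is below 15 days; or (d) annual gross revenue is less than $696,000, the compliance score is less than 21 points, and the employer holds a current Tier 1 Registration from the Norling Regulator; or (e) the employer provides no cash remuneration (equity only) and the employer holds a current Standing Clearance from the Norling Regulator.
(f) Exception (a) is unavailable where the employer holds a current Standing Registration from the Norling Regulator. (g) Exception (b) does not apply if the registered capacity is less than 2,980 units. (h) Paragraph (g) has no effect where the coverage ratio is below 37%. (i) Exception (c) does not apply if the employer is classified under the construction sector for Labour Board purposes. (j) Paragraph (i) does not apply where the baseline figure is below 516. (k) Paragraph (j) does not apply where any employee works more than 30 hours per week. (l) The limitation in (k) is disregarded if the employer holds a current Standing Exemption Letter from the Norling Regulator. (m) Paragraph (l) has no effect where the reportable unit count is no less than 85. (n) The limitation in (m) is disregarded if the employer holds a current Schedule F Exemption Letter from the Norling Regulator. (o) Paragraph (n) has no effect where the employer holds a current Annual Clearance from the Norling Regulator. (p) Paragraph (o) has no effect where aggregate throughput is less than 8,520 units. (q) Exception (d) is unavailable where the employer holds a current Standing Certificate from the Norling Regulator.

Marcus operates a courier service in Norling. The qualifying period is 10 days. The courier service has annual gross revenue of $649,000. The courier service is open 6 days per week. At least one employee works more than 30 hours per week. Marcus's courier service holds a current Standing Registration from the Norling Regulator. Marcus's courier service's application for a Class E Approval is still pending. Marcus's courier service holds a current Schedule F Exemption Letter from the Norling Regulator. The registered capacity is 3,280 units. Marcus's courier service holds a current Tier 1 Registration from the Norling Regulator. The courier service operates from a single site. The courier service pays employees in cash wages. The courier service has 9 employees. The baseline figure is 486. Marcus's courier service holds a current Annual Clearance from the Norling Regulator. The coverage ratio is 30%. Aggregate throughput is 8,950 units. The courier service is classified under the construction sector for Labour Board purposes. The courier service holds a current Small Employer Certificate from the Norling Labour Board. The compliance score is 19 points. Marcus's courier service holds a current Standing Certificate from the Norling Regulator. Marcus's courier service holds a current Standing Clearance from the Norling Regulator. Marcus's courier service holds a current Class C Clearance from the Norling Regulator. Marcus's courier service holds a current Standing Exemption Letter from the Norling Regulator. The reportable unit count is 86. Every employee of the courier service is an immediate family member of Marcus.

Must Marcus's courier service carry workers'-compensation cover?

Exception (a)'s conditions are all satisfied: the employer's headcount is 9, below the 10 limit; the employer operates from a single site. However, paragraph (f) must be considered: (f) operates against (a): a current Standing Registration is held. So (a) is unavailable.
Exception (b) does not apply: no current Class E Approval is held.
All of (c)'s requirements are met (a current Small Employer Certificate is held; the qualifying period is 10 days, below the 15 days limit). Turning to paragraphs (i)–(p): (i) operates against (c): the courier service is classified under the construction sector. (j) applies (the baseline figure is 486, below the 516 limit), but is set aside by (k): (k) operates against (j): at least one employee exceeds 30 hours/week. (l) is triggered (a current Standing Exemption Letter is held), but is itself disapplied by (m): (m) operates against (l): the reportable unit count is 86, meeting the 85 threshold. (n) would limit (m) — a current Schedule F Exemption Letter is held — but (o) sets (n) aside: (o) operates against (n): a current Annual Clearance is held. (p), which would lift (o), is not triggered — aggregate throughput is 8,950 units, not less than 8,520 units. (c) is therefore removed.
Exception (d) is satisfied on its face — annual gross revenue is $649,000, less than the $696,000 limit; the compliance score is 19 points, less than the 21 points limit; a current Tier 1 Registration is held. Turning to paragraph (q): (q) applies — a current Standing Certificate is held. (d) is therefore removed.
Exception (e) requires that the employer provides no cash remuneration (equity only); but employees are paid cash wages, so (e) is unavailable.
No exception is made out. Marcus's courier service falls within the general rule.

Yes — Marcus's courier service must carry workers'-compensation cover.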